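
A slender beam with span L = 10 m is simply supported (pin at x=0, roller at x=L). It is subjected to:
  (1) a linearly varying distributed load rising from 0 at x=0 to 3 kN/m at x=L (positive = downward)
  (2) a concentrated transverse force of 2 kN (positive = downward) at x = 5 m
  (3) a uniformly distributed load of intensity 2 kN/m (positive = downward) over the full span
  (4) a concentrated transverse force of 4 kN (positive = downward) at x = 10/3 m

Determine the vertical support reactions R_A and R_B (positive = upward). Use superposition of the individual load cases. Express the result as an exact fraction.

Load 1 — triangular load w₀=3 kN/m (0→w₀ over full span):
  R_A = w₀L/6 = 3·10/6 = 5 kN
  R_B = w₀L/3 = 3·10/3 = 10 kN
Load 2 — point force P=2 kN at a=5 m (b=L-a=5):
  R_A = Pb/L = 2·5/10 = 1 kN
  R_B = Pa/L = 2·5/10 = 1 kN
Load 3 — uniform load w=2 kN/m over full span:
  R_A = wL/2 = 2·10/2 = 10 kN
  R_B = wL/2 = 2·10/2 = 10 kN
Load 4 — point force P=4 kN at a=10/3 m (b=L-a=20/3):
  R_A = Pb/L = 4·(20/3)/10 = 8/3 kN
  R_B = Pa/L = 4·(10/3)/10 = 4/3 kN
Superposition: R_A = 56/3 kN, R_B = 67/3 kN

R_A = 56/3 kN, R_B = 67/3 kN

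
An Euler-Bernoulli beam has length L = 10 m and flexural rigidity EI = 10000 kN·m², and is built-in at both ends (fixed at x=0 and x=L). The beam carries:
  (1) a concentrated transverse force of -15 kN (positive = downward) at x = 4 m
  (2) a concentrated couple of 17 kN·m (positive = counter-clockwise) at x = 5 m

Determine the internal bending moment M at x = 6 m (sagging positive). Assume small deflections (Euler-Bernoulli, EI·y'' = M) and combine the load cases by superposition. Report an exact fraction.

M(6) = -1267/100 kN·m

Load 1 — point force P=-15 kN at a=4 m (b=L-a=6):
  M_1 = Pa²(a+3b)(L-x)/L³ - Pa²b/L²  [x>a] = (-15)·4²·(4+3·6)·(10-6)/10³ - (-15)·4²·6/10² = -168/25 kN·m
Load 2 — applied couple M₀=17 kN·m at a=5 m (b=L-a=5):
  M_2 = R_Ax - M_A - M₀  [x>a] with R_A=51/20, M_A=17/4 = (51/20)·6 - (17/4) - 17 = -119/20 kN·m
Superposition: M = Σ M_i = -1267/100 kN·m ≈ -12.670000 kN·m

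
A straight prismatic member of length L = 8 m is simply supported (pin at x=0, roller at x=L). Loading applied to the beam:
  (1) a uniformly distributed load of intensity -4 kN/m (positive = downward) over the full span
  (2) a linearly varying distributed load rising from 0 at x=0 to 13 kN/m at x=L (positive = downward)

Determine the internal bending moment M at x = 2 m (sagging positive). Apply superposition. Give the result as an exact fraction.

Load 1 — uniform load w=-4 kN/m over full span:
  M_1 = wx(L-x)/2 = (-4)·2·(8-2)/2 = -24 kN·m
Load 2 — triangular load w₀=13 kN/m (0→w₀ over full span):
  M_2 = w₀Lx/6 - w₀x³/(6L) = 13·8·2/6 - 13·2³/(6·8) = 65/2 kN·m
Superposition: M = Σ M_i = 17/2 kN·m ≈ 8.500000 kN·m

M(2) = 17/2 kN·m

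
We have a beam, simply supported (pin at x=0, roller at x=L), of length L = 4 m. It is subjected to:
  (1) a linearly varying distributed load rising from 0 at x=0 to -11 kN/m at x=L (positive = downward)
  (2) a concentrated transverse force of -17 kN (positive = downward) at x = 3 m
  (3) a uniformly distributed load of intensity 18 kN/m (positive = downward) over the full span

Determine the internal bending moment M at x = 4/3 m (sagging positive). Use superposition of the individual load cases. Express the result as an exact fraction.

Load 1 — triangular load w₀=-11 kN/m (0→w₀ over full span):
  M_1 = w₀Lx/6 - w₀x³/(6L) = (-11)·4·(4/3)/6 - (-11)·(4/3)³/(6·4) = -704/81 kN·m
Load 2 — point force P=-17 kN at a=3 m (b=L-a=1):
  M_2 = Pbx/L  [x≤a] = (-17)·1·(4/3)/4 = -17/3 kN·m
Load 3 — uniform load w=18 kN/m over full span:
  M_3 = wx(L-x)/2 = 18·(4/3)·(4-(4/3))/2 = 32 kN·m
Superposition: M = Σ M_i = 1429/81 kN·m ≈ 17.641975 kN·m

M(4/3) = 1429/81 kN·m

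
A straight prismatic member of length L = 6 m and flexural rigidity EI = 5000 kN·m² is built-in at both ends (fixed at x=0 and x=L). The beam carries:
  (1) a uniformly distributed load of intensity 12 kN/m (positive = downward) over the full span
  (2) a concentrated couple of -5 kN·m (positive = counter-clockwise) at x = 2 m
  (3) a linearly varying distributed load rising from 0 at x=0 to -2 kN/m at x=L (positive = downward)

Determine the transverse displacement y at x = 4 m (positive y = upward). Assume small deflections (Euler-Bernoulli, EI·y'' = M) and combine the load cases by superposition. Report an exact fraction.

y(4) = -2093/337500 m

Load 1 — uniform load w=12 kN/m over full span:
  y_1 = -wx²(L-x)²/(24EI) = -12·4²·(6-4)²/(24·5000) = -4/625 m
Load 2 — applied couple M₀=-5 kN·m at a=2 m (b=L-a=4):
  y_2 = (R_Ax³/6 - M_Ax²/2 - M₀(x-a)²/2)/EI  [x>a] with R_A=-10/9, M_A=0 = ((-10/9)·4³/6 - 0·4²/2 - (-5)·(4-2)²/2)/5000 = -1/2700 m
Load 3 — triangular load w₀=-2 kN/m (0→w₀ over full span):
  y_3 = -w₀x²(L-x)²(x+2L)/(120LEI) = -(-2)·4²·(6-4)²·(4+2·6)/(120·6·5000) = 16/28125 m
Superposition: y = Σ y_i = -2093/337500 m ≈ -0.006201 m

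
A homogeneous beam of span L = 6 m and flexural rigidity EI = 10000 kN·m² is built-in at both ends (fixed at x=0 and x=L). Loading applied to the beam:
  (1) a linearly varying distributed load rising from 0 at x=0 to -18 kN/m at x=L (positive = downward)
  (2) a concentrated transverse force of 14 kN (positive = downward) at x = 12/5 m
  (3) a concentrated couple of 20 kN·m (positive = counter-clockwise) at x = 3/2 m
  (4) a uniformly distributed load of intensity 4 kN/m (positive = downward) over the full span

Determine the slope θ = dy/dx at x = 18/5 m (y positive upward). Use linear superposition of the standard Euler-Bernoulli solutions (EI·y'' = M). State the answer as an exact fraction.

θ(18/5) = -5637/31250000 rad

Load 1 — triangular load w₀=-18 kN/m (0→w₀ over full span):
  θ_1 = -w₀(2x(L-x)(L-2x)(x+2L)+x²(L-x)²)/(120LEI) = -(-18)·(2·(18/5)·(6-(18/5))·(6-2·(18/5))·((18/5)+2·6)+(18/5)²·(6-(18/5))²)/(120·6·10000) = -243/390625 rad
Load 2 — point force P=14 kN at a=12/5 m (b=L-a=18/5):
  θ_2 = Pa²(L-x)(2bL-(3b+a)(L-x))/(2L³EI)  [x>a] = 14·(12/5)²·(6-(18/5))·(2·(18/5)·6-(3·(18/5)+(12/5))·(6-(18/5)))/(2·6³·10000) = 1008/1953125 rad
Load 3 — applied couple M₀=20 kN·m at a=3/2 m (b=L-a=9/2):
  θ_3 = (R_Ax²/2 - M_Ax - M₀(x-a))/EI  [x>a] with R_A=15/4, M_A=-15/4 = ((15/4)·(18/5)²/2 - (-15/4)·(18/5) - 20·((18/5)-(3/2)))/10000 = -21/50000 rad
Load 4 — uniform load w=4 kN/m over full span:
  θ_4 = -wx(L-x)(L-2x)/(12EI) = -4·(18/5)·(6-(18/5))·(6-2·(18/5))/(12·10000) = 27/78125 rad
Superposition: θ = Σ θ_i = -5637/31250000 rad ≈ -0.000180 rad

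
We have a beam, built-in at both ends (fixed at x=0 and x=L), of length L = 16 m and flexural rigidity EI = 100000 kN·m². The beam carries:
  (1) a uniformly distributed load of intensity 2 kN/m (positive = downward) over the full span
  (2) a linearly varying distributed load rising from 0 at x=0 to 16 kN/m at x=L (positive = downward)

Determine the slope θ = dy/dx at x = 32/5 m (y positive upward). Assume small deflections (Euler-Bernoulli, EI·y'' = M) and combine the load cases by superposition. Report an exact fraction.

θ(32/5) = -3712/1953125 rad

Load 1 — uniform load w=2 kN/m over full span:
  θ_1 = -wx(L-x)(L-2x)/(12EI) = -2·(32/5)·(16-(32/5))·(16-2·(32/5))/(12·100000) = -128/390625 rad
Load 2 — triangular load w₀=16 kN/m (0→w₀ over full span):
  θ_2 = -w₀(2x(L-x)(L-2x)(x+2L)+x²(L-x)²)/(120LEI) = -16·(2·(32/5)·(16-(32/5))·(16-2·(32/5))·((32/5)+2·16)+(32/5)²·(16-(32/5))²)/(120·16·100000) = -3072/1953125 rad
Superposition: θ = Σ θ_i = -3712/1953125 rad ≈ -0.001901 rad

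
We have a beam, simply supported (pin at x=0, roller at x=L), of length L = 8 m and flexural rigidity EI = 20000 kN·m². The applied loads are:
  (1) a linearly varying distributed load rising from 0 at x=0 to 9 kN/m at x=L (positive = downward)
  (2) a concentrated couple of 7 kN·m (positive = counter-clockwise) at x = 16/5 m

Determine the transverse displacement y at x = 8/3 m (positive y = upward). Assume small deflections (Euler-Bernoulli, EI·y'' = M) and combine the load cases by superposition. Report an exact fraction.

y(8/3) = -12499/1265625 m

Load 1 — triangular load w₀=9 kN/m (0→w₀ over full span):
  y_1 = -w₀x(7L⁴-10L²x²+3x⁴)/(360LEI) = -9·(8/3)·(7·8⁴-10·8²·(8/3)²+3·(8/3)⁴)/(360·8·20000) = -512/50625 m
Load 2 — applied couple M₀=7 kN·m at a=16/5 m (b=L-a=24/5):
  y_2 = (M₀x³/(6L)+C₁x)/EI  [x≤a] with C₁=M₀(3b²-L²)/(6L)=56/75 = (7·(8/3)³/(6·8)+(56/75)·(8/3))/20000 = 301/1265625 m
Superposition: y = Σ y_i = -12499/1265625 m ≈ -0.009876 m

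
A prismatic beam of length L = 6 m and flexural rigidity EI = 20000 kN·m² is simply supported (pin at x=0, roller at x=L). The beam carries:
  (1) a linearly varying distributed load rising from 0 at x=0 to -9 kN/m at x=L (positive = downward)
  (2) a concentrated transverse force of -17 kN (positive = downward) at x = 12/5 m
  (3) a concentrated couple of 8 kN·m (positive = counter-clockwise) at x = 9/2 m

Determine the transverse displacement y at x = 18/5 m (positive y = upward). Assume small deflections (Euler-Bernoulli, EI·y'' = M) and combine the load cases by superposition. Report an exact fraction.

y(18/5) = 1987623/312500000 m

Load 1 — triangular load w₀=-9 kN/m (0→w₀ over full span):
  y_1 = -w₀x(7L⁴-10L²x²+3x⁴)/(360LEI) = -(-9)·(18/5)·(7·6⁴-10·6²·(18/5)²+3·(18/5)⁴)/(360·6·20000) = 35964/9765625 m
Load 2 — point force P=-17 kN at a=12/5 m (b=L-a=18/5):
  y_2 = -Pa(L-x)(2Lx-a²-x²)/(6LEI)  [x>a] = -(-17)·(12/5)·(6-(18/5))·(2·6·(18/5)-(12/5)²-(18/5)²)/(6·6·20000) = 2601/781250 m
Load 3 — applied couple M₀=8 kN·m at a=9/2 m (b=L-a=3/2):
  y_3 = (M₀x³/(6L)+C₁x)/EI  [x≤a] with C₁=M₀(3b²-L²)/(6L)=-13/2 = (8·(18/5)³/(6·6)+(-13/2)·(18/5))/20000 = -1629/2500000 m
Superposition: y = Σ y_i = 1987623/312500000 m ≈ 0.006360 m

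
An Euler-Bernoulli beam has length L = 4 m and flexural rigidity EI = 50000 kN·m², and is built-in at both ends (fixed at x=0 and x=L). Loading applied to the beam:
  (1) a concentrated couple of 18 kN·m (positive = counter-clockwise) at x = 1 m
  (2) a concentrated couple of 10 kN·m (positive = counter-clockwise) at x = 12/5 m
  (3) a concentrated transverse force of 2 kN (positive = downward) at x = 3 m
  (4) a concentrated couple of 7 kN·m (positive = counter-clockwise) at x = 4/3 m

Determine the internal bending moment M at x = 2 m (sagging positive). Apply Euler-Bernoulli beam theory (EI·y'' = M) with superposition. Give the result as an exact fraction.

M(2) = -31/12 kN·m

Load 1 — applied couple M₀=18 kN·m at a=1 m (b=L-a=3):
  M_1 = R_Ax - M_A - M₀  [x>a] with R_A=81/16, M_A=-27/8 = (81/16)·2 - (-27/8) - 18 = -9/2 kN·m
Load 2 — applied couple M₀=10 kN·m at a=12/5 m (b=L-a=8/5):
  M_2 = R_Ax - M_A  [x≤a] with R_A=18/5, M_A=16/5 = (18/5)·2 - (16/5) = 4 kN·m
Load 3 — point force P=2 kN at a=3 m (b=L-a=1):
  M_3 = Pb²(3a+b)x/L³ - Pab²/L²  [x≤a] = 2·1²·(3·3+1)·2/4³ - 2·3·1²/4² = 1/4 kN·m
Load 4 — applied couple M₀=7 kN·m at a=4/3 m (b=L-a=8/3):
  M_4 = R_Ax - M_A - M₀  [x>a] with R_A=7/3, M_A=0 = (7/3)·2 - 0 - 7 = -7/3 kN·m
Superposition: M = Σ M_i = -31/12 kN·m ≈ -2.583333 kN·m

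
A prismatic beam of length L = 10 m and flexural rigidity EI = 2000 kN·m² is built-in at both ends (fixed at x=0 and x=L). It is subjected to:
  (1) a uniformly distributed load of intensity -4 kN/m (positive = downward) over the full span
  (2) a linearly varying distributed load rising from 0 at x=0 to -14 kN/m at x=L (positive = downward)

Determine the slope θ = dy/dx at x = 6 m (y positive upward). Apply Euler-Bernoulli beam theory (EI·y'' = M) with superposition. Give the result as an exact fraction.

Load 1 — uniform load w=-4 kN/m over full span:
  θ_1 = -wx(L-x)(L-2x)/(12EI) = -(-4)·6·(10-6)·(10-2·6)/(12·2000) = -1/125 rad
Load 2 — triangular load w₀=-14 kN/m (0→w₀ over full span):
  θ_2 = -w₀(2x(L-x)(L-2x)(x+2L)+x²(L-x)²)/(120LEI) = -(-14)·(2·6·(10-6)·(10-2·6)·(6+2·10)+6²·(10-6)²)/(120·10·2000) = -7/625 rad
Superposition: θ = Σ θ_i = -12/625 rad ≈ -0.019200 rad

θ(6) = -12/625 rad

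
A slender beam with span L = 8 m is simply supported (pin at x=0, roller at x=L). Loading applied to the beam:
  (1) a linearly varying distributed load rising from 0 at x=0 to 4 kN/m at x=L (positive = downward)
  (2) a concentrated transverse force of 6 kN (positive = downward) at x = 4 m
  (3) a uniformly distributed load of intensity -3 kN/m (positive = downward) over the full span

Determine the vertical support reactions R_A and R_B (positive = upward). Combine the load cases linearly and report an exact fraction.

Load 1 — triangular load w₀=4 kN/m (0→w₀ over full span):
  R_A = w₀L/6 = 4·8/6 = 16/3 kN
  R_B = w₀L/3 = 4·8/3 = 32/3 kN
Load 2 — point force P=6 kN at a=4 m (b=L-a=4):
  R_A = Pb/L = 6·4/8 = 3 kN
  R_B = Pa/L = 6·4/8 = 3 kN
Load 3 — uniform load w=-3 kN/m over full span:
  R_A = wL/2 = (-3)·8/2 = -12 kN
  R_B = wL/2 = (-3)·8/2 = -12 kN
Superposition: R_A = -11/3 kN, R_B = 5/3 kN

R_A = -11/3 kN, R_B = 5/3 kN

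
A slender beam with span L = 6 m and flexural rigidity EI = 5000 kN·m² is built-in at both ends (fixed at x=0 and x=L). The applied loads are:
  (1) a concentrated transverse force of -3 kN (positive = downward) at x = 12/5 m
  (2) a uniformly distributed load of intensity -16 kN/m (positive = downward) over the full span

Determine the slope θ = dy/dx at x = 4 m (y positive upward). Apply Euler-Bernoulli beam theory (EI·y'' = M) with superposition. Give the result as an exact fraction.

θ(4) = -1063/234375 rad

Load 1 — point force P=-3 kN at a=12/5 m (b=L-a=18/5):
  θ_1 = Pa²(L-x)(2bL-(3b+a)(L-x))/(2L³EI)  [x>a] = (-3)·(12/5)²·(6-4)·(2·(18/5)·6-(3·(18/5)+(12/5))·(6-4))/(2·6³·5000) = -21/78125 rad
Load 2 — uniform load w=-16 kN/m over full span:
  θ_2 = -wx(L-x)(L-2x)/(12EI) = -(-16)·4·(6-4)·(6-2·4)/(12·5000) = -8/1875 rad
Superposition: θ = Σ θ_i = -1063/234375 rad ≈ -0.004535 rad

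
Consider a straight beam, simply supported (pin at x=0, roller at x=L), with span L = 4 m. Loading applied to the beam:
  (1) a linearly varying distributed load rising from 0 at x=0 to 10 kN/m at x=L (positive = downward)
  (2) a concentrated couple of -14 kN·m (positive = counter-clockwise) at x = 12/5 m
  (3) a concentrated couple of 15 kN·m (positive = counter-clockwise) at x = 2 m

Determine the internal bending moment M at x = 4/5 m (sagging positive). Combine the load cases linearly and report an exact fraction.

M(4/5) = 133/25 kN·m

Load 1 — triangular load w₀=10 kN/m (0→w₀ over full span):
  M_1 = w₀Lx/6 - w₀x³/(6L) = 10·4·(4/5)/6 - 10·(4/5)³/(6·4) = 128/25 kN·m
Load 2 — applied couple M₀=-14 kN·m at a=12/5 m (b=L-a=8/5):
  M_2 = M₀x/L  [x≤a] = (-14)·(4/5)/4 = -14/5 kN·m
Load 3 — applied couple M₀=15 kN·m at a=2 m (b=L-a=2):
  M_3 = M₀x/L  [x≤a] = 15·(4/5)/4 = 3 kN·m
Superposition: M = Σ M_i = 133/25 kN·m ≈ 5.320000 kN·m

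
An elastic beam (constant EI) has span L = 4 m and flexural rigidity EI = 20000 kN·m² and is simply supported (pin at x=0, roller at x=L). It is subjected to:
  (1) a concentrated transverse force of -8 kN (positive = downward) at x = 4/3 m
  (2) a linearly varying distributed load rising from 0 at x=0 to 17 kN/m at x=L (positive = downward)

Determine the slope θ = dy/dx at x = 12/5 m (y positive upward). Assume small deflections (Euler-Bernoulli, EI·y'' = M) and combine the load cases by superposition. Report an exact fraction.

θ(12/5) = 4274/31640625 rad

Load 1 — point force P=-8 kN at a=4/3 m (b=L-a=8/3):
  θ_1 = -Pa(2L²-6Lx+3x²+a²)/(6LEI)  [x>a] = -(-8)·(4/3)·(2·4²-6·4·(12/5)+3·(12/5)²+(4/3)²)/(6·4·20000) = -184/1265625 rad
Load 2 — triangular load w₀=17 kN/m (0→w₀ over full span):
  θ_2 = -w₀(7L⁴-30L²x²+15x⁴)/(360LEI) = -17·(7·4⁴-30·4²·(12/5)²+15·(12/5)⁴)/(360·4·20000) = 986/3515625 rad
Superposition: θ = Σ θ_i = 4274/31640625 rad ≈ 0.000135 rad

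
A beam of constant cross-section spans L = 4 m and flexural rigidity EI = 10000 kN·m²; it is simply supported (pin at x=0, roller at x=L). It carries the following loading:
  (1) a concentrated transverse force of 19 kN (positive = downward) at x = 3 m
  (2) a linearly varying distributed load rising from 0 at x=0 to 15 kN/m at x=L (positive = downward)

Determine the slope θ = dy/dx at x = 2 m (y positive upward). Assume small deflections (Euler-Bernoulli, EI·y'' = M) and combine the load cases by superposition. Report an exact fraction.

θ(2) = -17/48000 rad

Load 1 — point force P=19 kN at a=3 m (b=L-a=1):
  θ_1 = -Pb(L²-b²-3x²)/(6LEI)  [x≤a] = -19·1·(4²-1²-3·2²)/(6·4·10000) = -19/80000 rad
Load 2 — triangular load w₀=15 kN/m (0→w₀ over full span):
  θ_2 = -w₀(7L⁴-30L²x²+15x⁴)/(360LEI) = -15·(7·4⁴-30·4²·2²+15·2⁴)/(360·4·10000) = -7/60000 rad
Superposition: θ = Σ θ_i = -17/48000 rad ≈ -0.000354 rad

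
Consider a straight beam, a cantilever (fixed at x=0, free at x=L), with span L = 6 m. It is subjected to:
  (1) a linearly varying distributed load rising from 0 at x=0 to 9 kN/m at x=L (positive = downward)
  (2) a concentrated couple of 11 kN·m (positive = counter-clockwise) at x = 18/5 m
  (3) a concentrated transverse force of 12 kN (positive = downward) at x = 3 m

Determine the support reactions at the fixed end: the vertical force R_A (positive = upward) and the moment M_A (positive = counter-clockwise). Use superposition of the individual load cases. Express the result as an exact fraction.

Load 1 — triangular load w₀=9 kN/m (0→w₀ over full span):
  R_A = w₀L/2 = 9·6/2 = 27 kN
  M_A = w₀L²/3 = 9·6²/3 = 108 kN·m
Load 2 — applied couple M₀=11 kN·m at a=18/5 m (b=L-a=12/5):
  R_A = 0 kN
  M_A = -M₀ = -11 kN·m
Load 3 — point force P=12 kN at a=3 m (b=L-a=3):
  R_A = P = 12 kN
  M_A = Pa = 12·3 = 36 kN·m
Superposition: R_A = 39 kN, M_A = 133 kN·m

R_A = 39 kN, M_A = 133 kN·m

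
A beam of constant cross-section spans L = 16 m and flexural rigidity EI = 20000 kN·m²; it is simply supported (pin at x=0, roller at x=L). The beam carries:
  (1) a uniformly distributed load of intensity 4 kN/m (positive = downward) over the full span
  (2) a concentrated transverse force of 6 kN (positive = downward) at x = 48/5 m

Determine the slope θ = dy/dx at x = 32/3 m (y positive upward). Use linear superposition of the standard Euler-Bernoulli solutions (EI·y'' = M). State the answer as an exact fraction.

Load 1 — uniform load w=4 kN/m over full span:
  θ_1 = -w(L³-6Lx²+4x³)/(24EI) = -4·(16³-6·16·(32/3)²+4·(32/3)³)/(24·20000) = 832/50625 rad
Load 2 — point force P=6 kN at a=48/5 m (b=L-a=32/5):
  θ_2 = -Pa(2L²-6Lx+3x²+a²)/(6LEI)  [x>a] = -6·(48/5)·(2·16²-6·16·(32/3)+3·(32/3)²+(48/5)²)/(6·16·20000) = 184/78125 rad
Superposition: θ = Σ θ_i = 118904/6328125 rad ≈ 0.018790 rad

θ(32/3) = 118904/6328125 rad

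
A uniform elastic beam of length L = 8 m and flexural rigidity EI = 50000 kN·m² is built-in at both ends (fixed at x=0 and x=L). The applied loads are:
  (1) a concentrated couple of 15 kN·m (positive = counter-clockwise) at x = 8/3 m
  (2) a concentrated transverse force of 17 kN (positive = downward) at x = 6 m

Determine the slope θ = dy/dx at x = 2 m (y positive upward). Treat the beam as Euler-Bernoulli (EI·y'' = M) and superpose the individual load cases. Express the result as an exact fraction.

Load 1 — applied couple M₀=15 kN·m at a=8/3 m (b=L-a=16/3):
  θ_1 = (R_Ax²/2 - M_Ax)/EI  [x≤a] with R_A=5/2, M_A=0 = ((5/2)·2²/2 - 0·2)/50000 = 1/10000 rad
Load 2 — point force P=17 kN at a=6 m (b=L-a=2):
  θ_2 = -Pb²x(2aL-(3a+b)x)/(2L³EI)  [x≤a] = -17·2²·2·(2·6·8-(3·6+2)·2)/(2·8³·50000) = -119/800000 rad
Superposition: θ = Σ θ_i = -39/800000 rad ≈ -0.000049 rad

θ(2) = -39/800000 rad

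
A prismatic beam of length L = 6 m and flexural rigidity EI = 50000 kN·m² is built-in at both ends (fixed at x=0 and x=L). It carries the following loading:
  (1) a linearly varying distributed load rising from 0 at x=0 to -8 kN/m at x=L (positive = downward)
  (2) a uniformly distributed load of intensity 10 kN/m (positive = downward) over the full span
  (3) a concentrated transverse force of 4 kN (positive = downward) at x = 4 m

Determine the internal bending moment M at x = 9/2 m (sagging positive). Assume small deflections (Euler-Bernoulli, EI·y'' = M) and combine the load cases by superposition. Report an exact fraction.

M(9/2) = 94/45 kN·m

Load 1 — triangular load w₀=-8 kN/m (0→w₀ over full span):
  M_1 = 3w₀Lx/20 - w₀L²/30 - w₀x³/(6L) = 3·(-8)·6·(9/2)/20 - (-8)·6²/30 - (-8)·(9/2)³/(6·6) = -51/20 kN·m
Load 2 — uniform load w=10 kN/m over full span:
  M_2 = wLx/2 - wL²/12 - wx²/2 = 10·6·(9/2)/2 - 10·6²/12 - 10·(9/2)²/2 = 15/4 kN·m
Load 3 — point force P=4 kN at a=4 m (b=L-a=2):
  M_3 = Pa²(a+3b)(L-x)/L³ - Pa²b/L²  [x>a] = 4·4²·(4+3·2)·(6-(9/2))/6³ - 4·4²·2/6² = 8/9 kN·m
Superposition: M = Σ M_i = 94/45 kN·m ≈ 2.088889 kN·m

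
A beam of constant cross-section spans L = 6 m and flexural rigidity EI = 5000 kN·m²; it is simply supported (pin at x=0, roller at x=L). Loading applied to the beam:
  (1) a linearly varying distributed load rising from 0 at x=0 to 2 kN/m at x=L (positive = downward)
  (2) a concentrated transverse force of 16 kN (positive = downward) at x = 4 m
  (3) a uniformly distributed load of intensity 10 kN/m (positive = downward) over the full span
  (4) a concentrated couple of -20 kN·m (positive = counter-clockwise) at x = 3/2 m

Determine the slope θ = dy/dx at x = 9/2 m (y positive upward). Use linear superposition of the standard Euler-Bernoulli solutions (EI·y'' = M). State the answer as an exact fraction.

Load 1 — triangular load w₀=2 kN/m (0→w₀ over full span):
  θ_1 = -w₀(7L⁴-30L²x²+15x⁴)/(360LEI) = -2·(7·6⁴-30·6²·(9/2)²+15·(9/2)⁴)/(360·6·5000) = 3939/3200000 rad
Load 2 — point force P=16 kN at a=4 m (b=L-a=2):
  θ_2 = -Pa(2L²-6Lx+3x²+a²)/(6LEI)  [x>a] = -16·4·(2·6²-6·6·(9/2)+3·(9/2)²+4²)/(6·6·5000) = 53/11250 rad
Load 3 — uniform load w=10 kN/m over full span:
  θ_3 = -w(L³-6Lx²+4x³)/(24EI) = -10·(6³-6·6·(9/2)²+4·(9/2)³)/(24·5000) = 99/8000 rad
Load 4 — applied couple M₀=-20 kN·m at a=3/2 m (b=L-a=9/2):
  θ_4 = (M₀x²/(2L)-M₀(x-a)+C₁)/EI  [x>a] with C₁=M₀(3b²-L²)/(6L)=-55/4 = ((-20)·(9/2)²/(2·6)-(-20)·((9/2)-(3/2))+(-55/4))/5000 = 1/400 rad
Superposition: θ = Σ θ_i = 599531/28800000 rad ≈ 0.020817 rad

θ(9/2) = 599531/28800000 rad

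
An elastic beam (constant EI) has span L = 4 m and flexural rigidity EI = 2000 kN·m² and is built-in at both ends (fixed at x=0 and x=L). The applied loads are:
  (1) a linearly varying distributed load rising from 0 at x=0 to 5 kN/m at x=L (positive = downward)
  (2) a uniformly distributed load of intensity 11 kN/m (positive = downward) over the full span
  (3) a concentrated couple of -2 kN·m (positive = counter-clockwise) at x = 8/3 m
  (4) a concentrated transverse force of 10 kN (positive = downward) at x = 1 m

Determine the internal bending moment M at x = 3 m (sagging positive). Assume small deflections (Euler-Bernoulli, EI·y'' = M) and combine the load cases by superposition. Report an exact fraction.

Load 1 — triangular load w₀=5 kN/m (0→w₀ over full span):
  M_1 = 3w₀Lx/20 - w₀L²/30 - w₀x³/(6L) = 3·5·4·3/20 - 5·4²/30 - 5·3³/(6·4) = 17/24 kN·m
Load 2 — uniform load w=11 kN/m over full span:
  M_2 = wLx/2 - wL²/12 - wx²/2 = 11·4·3/2 - 11·4²/12 - 11·3²/2 = 11/6 kN·m
Load 3 — applied couple M₀=-2 kN·m at a=8/3 m (b=L-a=4/3):
  M_3 = R_Ax - M_A - M₀  [x>a] with R_A=-2/3, M_A=-2/3 = (-2/3)·3 - (-2/3) - (-2) = 2/3 kN·m
Load 4 — point force P=10 kN at a=1 m (b=L-a=3):
  M_4 = Pa²(a+3b)(L-x)/L³ - Pa²b/L²  [x>a] = 10·1²·(1+3·3)·(4-3)/4³ - 10·1²·3/4² = -5/16 kN·m
Superposition: M = Σ M_i = 139/48 kN·m ≈ 2.895833 kN·m

M(3) = 139/48 kN·m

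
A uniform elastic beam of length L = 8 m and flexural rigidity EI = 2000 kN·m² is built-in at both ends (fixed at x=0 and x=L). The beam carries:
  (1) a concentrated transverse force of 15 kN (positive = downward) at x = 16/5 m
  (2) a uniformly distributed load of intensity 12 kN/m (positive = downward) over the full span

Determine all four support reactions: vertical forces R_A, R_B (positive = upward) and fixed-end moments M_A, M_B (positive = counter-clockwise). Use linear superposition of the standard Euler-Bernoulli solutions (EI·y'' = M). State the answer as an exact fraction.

R_A = 1443/25 kN, M_A = 2032/25 kN·m, R_B = 1332/25 kN, M_B = -1888/25 kN·m

Load 1 — point force P=15 kN at a=16/5 m (b=L-a=24/5):
  R_A = Pb²(3a+b)/L³ = 15·(24/5)²·(3·(16/5)+(24/5))/8³ = 243/25 kN
  M_A = Pab²/L² = 15·(16/5)·(24/5)²/8² = 432/25 kN·m
  R_B = Pa²(a+3b)/L³ = 15·(16/5)²·((16/5)+3·(24/5))/8³ = 132/25 kN
  M_B = -Pa²b/L² = -15·(16/5)²·(24/5)/8² = -288/25 kN·m
Load 2 — uniform load w=12 kN/m over full span:
  R_A = wL/2 = 12·8/2 = 48 kN
  M_A = wL²/12 = 12·8²/12 = 64 kN·m
  R_B = wL/2 = 12·8/2 = 48 kN
  M_B = -wL²/12 = -12·8²/12 = -64 kN·m
Superposition: R_A = 1443/25 kN, M_A = 2032/25 kN·m, R_B = 1332/25 kN, M_B = -1888/25 kN·m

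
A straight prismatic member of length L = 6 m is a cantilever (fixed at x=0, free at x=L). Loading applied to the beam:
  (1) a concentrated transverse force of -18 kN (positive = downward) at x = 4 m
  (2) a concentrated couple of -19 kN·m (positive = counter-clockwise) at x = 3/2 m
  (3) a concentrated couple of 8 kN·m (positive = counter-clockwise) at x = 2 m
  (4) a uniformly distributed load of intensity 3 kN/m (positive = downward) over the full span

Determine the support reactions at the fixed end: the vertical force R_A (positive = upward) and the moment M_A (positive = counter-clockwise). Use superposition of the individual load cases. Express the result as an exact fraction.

Load 1 — point force P=-18 kN at a=4 m (b=L-a=2):
  R_A = P = (-18) = -18 kN
  M_A = Pa = (-18)·4 = -72 kN·m
Load 2 — applied couple M₀=-19 kN·m at a=3/2 m (b=L-a=9/2):
  R_A = 0 kN
  M_A = -M₀ = -(-19) = 19 kN·m
Load 3 — applied couple M₀=8 kN·m at a=2 m (b=L-a=4):
  R_A = 0 kN
  M_A = -M₀ = -8 kN·m
Load 4 — uniform load w=3 kN/m over full span:
  R_A = wL = 3·6 = 18 kN
  M_A = wL²/2 = 3·6²/2 = 54 kN·m
Superposition: R_A = 0 kN, M_A = -7 kN·m

R_A = 0 kN, M_A = -7 kN·m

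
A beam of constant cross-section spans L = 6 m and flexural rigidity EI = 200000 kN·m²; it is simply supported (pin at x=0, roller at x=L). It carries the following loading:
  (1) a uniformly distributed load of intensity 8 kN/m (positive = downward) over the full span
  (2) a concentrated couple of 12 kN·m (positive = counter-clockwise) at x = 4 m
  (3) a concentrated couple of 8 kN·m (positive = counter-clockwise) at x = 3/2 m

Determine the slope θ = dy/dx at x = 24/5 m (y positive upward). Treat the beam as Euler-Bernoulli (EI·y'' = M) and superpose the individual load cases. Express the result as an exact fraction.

Load 1 — uniform load w=8 kN/m over full span:
  θ_1 = -w(L³-6Lx²+4x³)/(24EI) = -8·(6³-6·6·(24/5)²+4·(24/5)³)/(24·200000) = 891/3125000 rad
Load 2 — applied couple M₀=12 kN·m at a=4 m (b=L-a=2):
  θ_2 = (M₀x²/(2L)-M₀(x-a)+C₁)/EI  [x>a] with C₁=M₀(3b²-L²)/(6L)=-8 = (12·(24/5)²/(2·6)-12·((24/5)-4)+(-8))/200000 = 17/625000 rad
Load 3 — applied couple M₀=8 kN·m at a=3/2 m (b=L-a=9/2):
  θ_3 = (M₀x²/(2L)-M₀(x-a)+C₁)/EI  [x>a] with C₁=M₀(3b²-L²)/(6L)=11/2 = (8·(24/5)²/(2·6)-8·((24/5)-(3/2))+(11/2))/200000 = -277/10000000 rad
Superposition: θ = Σ θ_i = 14231/50000000 rad ≈ 0.000285 rad

θ(24/5) = 14231/50000000 rad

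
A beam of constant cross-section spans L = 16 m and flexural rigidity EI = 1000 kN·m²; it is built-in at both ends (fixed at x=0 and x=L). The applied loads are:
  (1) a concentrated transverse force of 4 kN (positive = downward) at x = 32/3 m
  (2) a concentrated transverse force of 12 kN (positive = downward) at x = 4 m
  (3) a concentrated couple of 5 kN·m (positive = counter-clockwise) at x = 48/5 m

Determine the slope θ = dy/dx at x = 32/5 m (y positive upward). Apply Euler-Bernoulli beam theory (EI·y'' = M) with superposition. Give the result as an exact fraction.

θ(32/5) = -1424/140625 rad

Load 1 — point force P=4 kN at a=32/3 m (b=L-a=16/3):
  θ_1 = -Pb²x(2aL-(3a+b)x)/(2L³EI)  [x≤a] = -4·(16/3)²·(32/5)·(2·(32/3)·16-(3·(32/3)+(16/3))·(32/5))/(2·16³·1000) = -256/28125 rad
Load 2 — point force P=12 kN at a=4 m (b=L-a=12):
  θ_2 = Pa²(L-x)(2bL-(3b+a)(L-x))/(2L³EI)  [x>a] = 12·4²·(16-(32/5))·(2·12·16-(3·12+4)·(16-(32/5)))/(2·16³·1000) = 0 rad
Load 3 — applied couple M₀=5 kN·m at a=48/5 m (b=L-a=32/5):
  θ_3 = (R_Ax²/2 - M_Ax)/EI  [x≤a] with R_A=9/20, M_A=8/5 = ((9/20)·(32/5)²/2 - (8/5)·(32/5))/1000 = -16/15625 rad
Superposition: θ = Σ θ_i = -1424/140625 rad ≈ -0.010126 rad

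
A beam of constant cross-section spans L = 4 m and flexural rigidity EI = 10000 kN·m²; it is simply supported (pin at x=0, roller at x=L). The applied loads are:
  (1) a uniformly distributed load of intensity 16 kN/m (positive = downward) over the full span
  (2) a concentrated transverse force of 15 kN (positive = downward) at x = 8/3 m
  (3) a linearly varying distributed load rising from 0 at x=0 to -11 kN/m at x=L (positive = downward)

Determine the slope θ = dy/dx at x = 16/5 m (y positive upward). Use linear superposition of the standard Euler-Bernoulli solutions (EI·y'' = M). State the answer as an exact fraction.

Load 1 — uniform load w=16 kN/m over full span:
  θ_1 = -w(L³-6Lx²+4x³)/(24EI) = -16·(4³-6·4·(16/5)²+4·(16/5)³)/(24·10000) = 264/78125 rad
Load 2 — point force P=15 kN at a=8/3 m (b=L-a=4/3):
  θ_2 = -Pa(2L²-6Lx+3x²+a²)/(6LEI)  [x>a] = -15·(8/3)·(2·4²-6·4·(16/5)+3·(16/5)²+(8/3)²)/(6·4·10000) = 98/84375 rad
Load 3 — triangular load w₀=-11 kN/m (0→w₀ over full span):
  θ_3 = -w₀(7L⁴-30L²x²+15x⁴)/(360LEI) = -(-11)·(7·4⁴-30·4²·(16/5)²+15·(16/5)⁴)/(360·4·10000) = -8327/7031250 rad
Superposition: θ = Σ θ_i = 70799/21093750 rad ≈ 0.003356 rad

θ(16/5) = 70799/21093750 rad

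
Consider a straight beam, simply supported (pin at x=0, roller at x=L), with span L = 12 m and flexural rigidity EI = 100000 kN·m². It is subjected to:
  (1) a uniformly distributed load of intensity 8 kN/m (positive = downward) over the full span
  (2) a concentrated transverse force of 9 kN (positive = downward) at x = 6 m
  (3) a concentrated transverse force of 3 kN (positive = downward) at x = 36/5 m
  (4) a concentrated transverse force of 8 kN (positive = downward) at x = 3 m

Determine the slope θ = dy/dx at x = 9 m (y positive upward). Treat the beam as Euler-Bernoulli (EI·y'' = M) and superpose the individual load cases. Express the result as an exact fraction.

θ(9) = 256149/50000000 rad

Load 1 — uniform load w=8 kN/m over full span:
  θ_1 = -w(L³-6Lx²+4x³)/(24EI) = -8·(12³-6·12·9²+4·9³)/(24·100000) = 99/25000 rad
Load 2 — point force P=9 kN at a=6 m (b=L-a=6):
  θ_2 = -Pa(2L²-6Lx+3x²+a²)/(6LEI)  [x>a] = -9·6·(2·12²-6·12·9+3·9²+6²)/(6·12·100000) = 243/400000 rad
Load 3 — point force P=3 kN at a=36/5 m (b=L-a=24/5):
  θ_3 = -Pa(2L²-6Lx+3x²+a²)/(6LEI)  [x>a] = -3·(36/5)·(2·12²-6·12·9+3·9²+(36/5)²)/(6·12·100000) = 4887/25000000 rad
Load 4 — point force P=8 kN at a=3 m (b=L-a=9):
  θ_4 = -Pa(2L²-6Lx+3x²+a²)/(6LEI)  [x>a] = -8·3·(2·12²-6·12·9+3·9²+3²)/(6·12·100000) = 9/25000 rad
Superposition: θ = Σ θ_i = 256149/50000000 rad ≈ 0.005123 rad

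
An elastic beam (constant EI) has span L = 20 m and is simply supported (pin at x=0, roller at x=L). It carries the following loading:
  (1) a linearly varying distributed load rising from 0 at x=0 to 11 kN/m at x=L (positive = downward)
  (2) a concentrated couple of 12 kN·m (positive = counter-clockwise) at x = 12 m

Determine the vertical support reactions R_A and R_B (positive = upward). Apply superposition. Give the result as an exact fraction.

Load 1 — triangular load w₀=11 kN/m (0→w₀ over full span):
  R_A = w₀L/6 = 11·20/6 = 110/3 kN
  R_B = w₀L/3 = 11·20/3 = 220/3 kN
Load 2 — applied couple M₀=12 kN·m at a=12 m (b=L-a=8):
  R_A = M₀/L = 12/20 = 3/5 kN
  R_B = -M₀/L = -12/20 = -3/5 kN
Superposition: R_A = 559/15 kN, R_B = 1091/15 kN

R_A = 559/15 kN, R_B = 1091/15 kN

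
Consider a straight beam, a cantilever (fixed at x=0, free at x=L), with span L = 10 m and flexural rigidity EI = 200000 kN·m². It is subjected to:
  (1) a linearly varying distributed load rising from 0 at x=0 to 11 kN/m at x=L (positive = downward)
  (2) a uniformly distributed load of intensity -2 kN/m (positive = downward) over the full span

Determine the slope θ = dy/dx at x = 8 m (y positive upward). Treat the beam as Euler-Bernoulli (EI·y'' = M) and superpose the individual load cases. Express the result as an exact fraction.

θ(8) = -161/31250 rad

Load 1 — triangular load w₀=11 kN/m (0→w₀ over full span):
  θ_1 = (w₀Lx²/4-w₀L²x/3-w₀x⁴/(24L))/EI = (11·10·8²/4-11·10²·8/3-11·8⁴/(24·10))/200000 = -319/46875 rad
Load 2 — uniform load w=-2 kN/m over full span:
  θ_2 = -wx(x²-3Lx+3L²)/(6EI) = -(-2)·8·(8²-3·10·8+3·10²)/(6·200000) = 31/18750 rad
Superposition: θ = Σ θ_i = -161/31250 rad ≈ -0.005152 rad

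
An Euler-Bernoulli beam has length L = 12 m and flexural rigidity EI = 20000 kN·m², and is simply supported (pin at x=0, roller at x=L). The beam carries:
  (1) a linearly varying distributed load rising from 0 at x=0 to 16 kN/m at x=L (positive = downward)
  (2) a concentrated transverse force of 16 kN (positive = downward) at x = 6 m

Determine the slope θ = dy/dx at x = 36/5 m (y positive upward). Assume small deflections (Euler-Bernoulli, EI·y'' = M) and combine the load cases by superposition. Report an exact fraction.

θ(36/5) = 7593/781250 rad

Load 1 — triangular load w₀=16 kN/m (0→w₀ over full span):
  θ_1 = -w₀(7L⁴-30L²x²+15x⁴)/(360LEI) = -16·(7·12⁴-30·12²·(36/5)²+15·(36/5)⁴)/(360·12·20000) = 2784/390625 rad
Load 2 — point force P=16 kN at a=6 m (b=L-a=6):
  θ_2 = -Pa(2L²-6Lx+3x²+a²)/(6LEI)  [x>a] = -16·6·(2·12²-6·12·(36/5)+3·(36/5)²+6²)/(6·12·20000) = 81/31250 rad
Superposition: θ = Σ θ_i = 7593/781250 rad ≈ 0.009719 rad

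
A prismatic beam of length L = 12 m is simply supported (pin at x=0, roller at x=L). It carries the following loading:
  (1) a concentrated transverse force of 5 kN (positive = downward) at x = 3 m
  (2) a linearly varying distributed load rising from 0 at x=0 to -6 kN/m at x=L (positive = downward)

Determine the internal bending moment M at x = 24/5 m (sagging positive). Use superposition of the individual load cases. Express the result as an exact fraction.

M(24/5) = -4923/125 kN·m

Load 1 — point force P=5 kN at a=3 m (b=L-a=9):
  M_1 = Pa(L-x)/L  [x>a] = 5·3·(12-(24/5))/12 = 9 kN·m
Load 2 — triangular load w₀=-6 kN/m (0→w₀ over full span):
  M_2 = w₀Lx/6 - w₀x³/(6L) = (-6)·12·(24/5)/6 - (-6)·(24/5)³/(6·12) = -6048/125 kN·m
Superposition: M = Σ M_i = -4923/125 kN·m ≈ -39.384000 kN·m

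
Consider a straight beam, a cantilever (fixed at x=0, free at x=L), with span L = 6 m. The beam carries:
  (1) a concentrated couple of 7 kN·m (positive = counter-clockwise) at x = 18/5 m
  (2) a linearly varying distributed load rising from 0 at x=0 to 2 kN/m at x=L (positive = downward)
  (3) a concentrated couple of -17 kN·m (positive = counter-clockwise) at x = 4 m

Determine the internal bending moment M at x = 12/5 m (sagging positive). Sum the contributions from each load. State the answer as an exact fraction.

M(12/5) = -2546/125 kN·m

Load 1 — applied couple M₀=7 kN·m at a=18/5 m (b=L-a=12/5):
  M_1 = M₀  [x≤a] = 7 = 7 kN·m
Load 2 — triangular load w₀=2 kN/m (0→w₀ over full span):
  M_2 = w₀Lx/2 - w₀L²/3 - w₀x³/(6L) = 2·6·(12/5)/2 - 2·6²/3 - 2·(12/5)³/(6·6) = -1296/125 kN·m
Load 3 — applied couple M₀=-17 kN·m at a=4 m (b=L-a=2):
  M_3 = M₀  [x≤a] = (-17) = -17 kN·m
Superposition: M = Σ M_i = -2546/125 kN·m ≈ -20.368000 kN·m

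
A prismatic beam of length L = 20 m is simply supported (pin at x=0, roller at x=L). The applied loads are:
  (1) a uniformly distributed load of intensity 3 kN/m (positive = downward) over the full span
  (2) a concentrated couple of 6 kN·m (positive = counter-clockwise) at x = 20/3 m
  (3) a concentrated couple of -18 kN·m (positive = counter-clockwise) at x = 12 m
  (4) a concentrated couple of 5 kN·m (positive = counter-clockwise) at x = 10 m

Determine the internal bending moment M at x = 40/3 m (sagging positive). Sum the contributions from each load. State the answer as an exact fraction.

M(40/3) = 407/3 kN·m

Load 1 — uniform load w=3 kN/m over full span:
  M_1 = wx(L-x)/2 = 3·(40/3)·(20-(40/3))/2 = 400/3 kN·m
Load 2 — applied couple M₀=6 kN·m at a=20/3 m (b=L-a=40/3):
  M_2 = M₀x/L - M₀  [x>a] = 6·(40/3)/20 - 6 = -2 kN·m
Load 3 — applied couple M₀=-18 kN·m at a=12 m (b=L-a=8):
  M_3 = M₀x/L - M₀  [x>a] = (-18)·(40/3)/20 - (-18) = 6 kN·m
Load 4 — applied couple M₀=5 kN·m at a=10 m (b=L-a=10):
  M_4 = M₀x/L - M₀  [x>a] = 5·(40/3)/20 - 5 = -5/3 kN·m
Superposition: M = Σ M_i = 407/3 kN·m ≈ 135.666667 kN·m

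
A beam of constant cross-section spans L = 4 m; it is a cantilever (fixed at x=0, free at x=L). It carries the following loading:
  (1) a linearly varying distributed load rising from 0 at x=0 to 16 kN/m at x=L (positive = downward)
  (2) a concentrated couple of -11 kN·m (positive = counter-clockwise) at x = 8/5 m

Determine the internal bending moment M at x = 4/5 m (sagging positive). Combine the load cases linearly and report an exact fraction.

M(4/5) = -26653/375 kN·m

Load 1 — triangular load w₀=16 kN/m (0→w₀ over full span):
  M_1 = w₀Lx/2 - w₀L²/3 - w₀x³/(6L) = 16·4·(4/5)/2 - 16·4²/3 - 16·(4/5)³/(6·4) = -22528/375 kN·m
Load 2 — applied couple M₀=-11 kN·m at a=8/5 m (b=L-a=12/5):
  M_2 = M₀  [x≤a] = (-11) = -11 kN·m
Superposition: M = Σ M_i = -26653/375 kN·m ≈ -71.074667 kN·m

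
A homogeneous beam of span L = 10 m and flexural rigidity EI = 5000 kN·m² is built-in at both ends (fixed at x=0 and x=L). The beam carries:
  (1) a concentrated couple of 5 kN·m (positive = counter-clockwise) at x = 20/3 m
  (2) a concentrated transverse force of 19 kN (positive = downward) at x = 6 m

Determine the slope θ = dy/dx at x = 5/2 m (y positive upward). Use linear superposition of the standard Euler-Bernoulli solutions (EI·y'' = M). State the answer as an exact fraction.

θ(5/2) = -1607/300000 rad

Load 1 — applied couple M₀=5 kN·m at a=20/3 m (b=L-a=10/3):
  θ_1 = (R_Ax²/2 - M_Ax)/EI  [x≤a] with R_A=2/3, M_A=5/3 = ((2/3)·(5/2)²/2 - (5/3)·(5/2))/5000 = -1/2400 rad
Load 2 — point force P=19 kN at a=6 m (b=L-a=4):
  θ_2 = -Pb²x(2aL-(3a+b)x)/(2L³EI)  [x≤a] = -19·4²·(5/2)·(2·6·10-(3·6+4)·(5/2))/(2·10³·5000) = -247/50000 rad
Superposition: θ = Σ θ_i = -1607/300000 rad ≈ -0.005357 rad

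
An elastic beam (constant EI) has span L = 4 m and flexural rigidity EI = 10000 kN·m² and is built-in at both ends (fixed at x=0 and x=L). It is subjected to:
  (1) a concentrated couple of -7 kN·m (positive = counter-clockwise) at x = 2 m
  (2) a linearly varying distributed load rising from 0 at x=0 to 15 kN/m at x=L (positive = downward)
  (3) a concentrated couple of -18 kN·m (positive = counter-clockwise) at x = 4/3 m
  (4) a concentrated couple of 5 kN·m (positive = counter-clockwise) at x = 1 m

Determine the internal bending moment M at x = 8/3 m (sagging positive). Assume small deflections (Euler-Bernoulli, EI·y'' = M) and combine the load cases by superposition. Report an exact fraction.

M(8/3) = 3277/432 kN·m

Load 1 — applied couple M₀=-7 kN·m at a=2 m (b=L-a=2):
  M_1 = R_Ax - M_A - M₀  [x>a] with R_A=-21/8, M_A=-7/4 = (-21/8)·(8/3) - (-7/4) - (-7) = 7/4 kN·m
Load 2 — triangular load w₀=15 kN/m (0→w₀ over full span):
  M_2 = 3w₀Lx/20 - w₀L²/30 - w₀x³/(6L) = 3·15·4·(8/3)/20 - 15·4²/30 - 15·(8/3)³/(6·4) = 112/27 kN·m
Load 3 — applied couple M₀=-18 kN·m at a=4/3 m (b=L-a=8/3):
  M_3 = R_Ax - M_A - M₀  [x>a] with R_A=-6, M_A=0 = (-6)·(8/3) - 0 - (-18) = 2 kN·m
Load 4 — applied couple M₀=5 kN·m at a=1 m (b=L-a=3):
  M_4 = R_Ax - M_A - M₀  [x>a] with R_A=45/32, M_A=-15/16 = (45/32)·(8/3) - (-15/16) - 5 = -5/16 kN·m
Superposition: M = Σ M_i = 3277/432 kN·m ≈ 7.585648 kN·m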